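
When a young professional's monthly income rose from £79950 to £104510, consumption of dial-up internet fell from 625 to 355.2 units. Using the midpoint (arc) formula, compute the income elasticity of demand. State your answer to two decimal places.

ΔQ = 355.2 − 625 = -269.8; midpoint Q̄ = (625 + 355.2)/2 = 490.1.
ΔI = 104510 − 79950 = 24560; midpoint Ī = (79950 + 104510)/2 = 92230.
η = (ΔQ/Q̄) ÷ (ΔI/Ī) = (-269.8/490.1) ÷ (24560/92230) = -2.07.

-2.07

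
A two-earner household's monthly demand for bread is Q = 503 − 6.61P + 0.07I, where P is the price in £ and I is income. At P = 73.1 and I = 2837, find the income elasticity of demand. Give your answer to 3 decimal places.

At P = 73.1, I = 2837: Q = 218.399.
Holding P constant, ∂Q/∂I = 0.07.
η_I = (∂Q/∂I)·(I/Q) = 0.07 × (2837/218.399) = 0.909.

0.909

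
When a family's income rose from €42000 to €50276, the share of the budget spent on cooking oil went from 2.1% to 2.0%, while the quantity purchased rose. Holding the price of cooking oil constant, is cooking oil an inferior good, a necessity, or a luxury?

necessity

Quantity rises but the budget share falls as income rises, so 0 < η < 1.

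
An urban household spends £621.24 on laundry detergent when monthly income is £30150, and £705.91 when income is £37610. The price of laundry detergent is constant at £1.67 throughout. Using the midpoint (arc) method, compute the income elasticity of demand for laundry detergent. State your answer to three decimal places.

With a constant price, Q₁ = 621.24/1.67 = 372.000 and Q₂ = 705.91/1.67 = 422.701 (equivalently, work directly with expenditure since P cancels).
Midpoint %ΔQ = (705.91 − 621.24)/663.58 = 0.12760; midpoint %ΔI = (37610 − 30150)/33880 = 0.22019.
η = 0.12760 / 0.22019 = 0.579.

0.579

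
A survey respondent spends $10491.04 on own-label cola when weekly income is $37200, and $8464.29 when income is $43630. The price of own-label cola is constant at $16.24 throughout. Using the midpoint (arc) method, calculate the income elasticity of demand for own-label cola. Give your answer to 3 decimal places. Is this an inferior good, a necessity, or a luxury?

With a constant price, Q₁ = 10491.04/16.24 = 646.000 and Q₂ = 8464.29/16.24 = 521.200 (equivalently, work directly with expenditure since P cancels).
Midpoint %ΔQ = (8464.29 − 10491.04)/9477.67 = -0.21384; midpoint %ΔI = (43630 − 37200)/40415 = 0.15910.
η = -0.21384 / 0.15910 = -1.344.
η < 0 ⇒ inferior good.

-1.344 (inferior good)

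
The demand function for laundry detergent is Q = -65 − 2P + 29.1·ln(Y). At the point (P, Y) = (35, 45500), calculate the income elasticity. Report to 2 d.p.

At P = 35, Y = 45500: Q = 177.111.
Holding P constant, ∂Q/∂Y = 29.1/Y = 0.00063956.
η_Y = (∂Q/∂Y)·(Y/Q) = 0.00063956 × (45500/177.111) = 0.16.

0.16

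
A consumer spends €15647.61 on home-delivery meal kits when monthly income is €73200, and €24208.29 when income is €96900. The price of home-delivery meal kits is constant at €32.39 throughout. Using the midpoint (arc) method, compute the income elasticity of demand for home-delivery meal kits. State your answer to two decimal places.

1.54

With a constant price, Q₁ = 15647.61/32.39 = 483.100 and Q₂ = 24208.29/32.39 = 747.400 (equivalently, work directly with expenditure since P cancels).
Midpoint %ΔQ = (24208.29 − 15647.61)/19927.95 = 0.42958; midpoint %ΔI = (96900 − 73200)/85050 = 0.27866.
η = 0.42958 / 0.27866 = 1.54.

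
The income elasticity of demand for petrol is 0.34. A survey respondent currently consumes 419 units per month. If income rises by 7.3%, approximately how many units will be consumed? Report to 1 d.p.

429.4

%ΔQ ≈ η × %ΔI = 0.34 × 7.3% = 2.482%.
New Q ≈ 419 × (1 + 0.02482) = 429.4.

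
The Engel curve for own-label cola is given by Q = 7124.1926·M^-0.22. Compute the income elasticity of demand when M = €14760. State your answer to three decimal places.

For Q = A·M^β the income elasticity is constant and equal to β.
Here β = -0.22, so η = -0.220.

-0.220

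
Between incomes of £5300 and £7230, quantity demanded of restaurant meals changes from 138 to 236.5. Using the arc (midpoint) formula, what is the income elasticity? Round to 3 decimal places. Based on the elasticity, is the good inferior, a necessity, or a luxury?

ΔQ = 236.5 − 138 = 98.5; midpoint Q̄ = (138 + 236.5)/2 = 187.25.
ΔI = 7230 − 5300 = 1930; midpoint Ī = (5300 + 7230)/2 = 6265.
η = (ΔQ/Q̄) ÷ (ΔI/Ī) = (98.5/187.25) ÷ (1930/6265) = 1.708.
η > 1 ⇒ luxury.

1.708 (luxury)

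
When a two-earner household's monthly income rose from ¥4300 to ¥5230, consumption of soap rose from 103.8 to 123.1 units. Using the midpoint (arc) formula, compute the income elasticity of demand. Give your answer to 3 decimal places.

ΔQ = 123.1 − 103.8 = 19.3; midpoint Q̄ = (103.8 + 123.1)/2 = 113.45.
ΔI = 5230 − 4300 = 930; midpoint Ī = (4300 + 5230)/2 = 4765.
η = (ΔQ/Q̄) ÷ (ΔI/Ī) = (19.3/113.45) ÷ (930/4765) = 0.872.

0.872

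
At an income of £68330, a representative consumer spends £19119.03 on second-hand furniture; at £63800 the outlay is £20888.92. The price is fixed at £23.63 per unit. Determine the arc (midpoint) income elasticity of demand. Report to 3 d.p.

-1.290

With a constant price, Q₁ = 19119.03/23.63 = 809.100 and Q₂ = 20888.92/23.63 = 884.000 (equivalently, work directly with expenditure since P cancels).
Midpoint %ΔQ = (20888.92 − 19119.03)/20003.97 = 0.08848; midpoint %ΔI = (63800 − 68330)/66065 = -0.06857.
η = 0.08848 / -0.06857 = -1.290.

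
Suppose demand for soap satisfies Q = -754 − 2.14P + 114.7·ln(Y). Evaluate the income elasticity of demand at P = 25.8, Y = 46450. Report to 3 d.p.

At P = 25.8, Y = 46450: Q = 423.369.
Holding P constant, ∂Q/∂Y = 114.7/Y = 0.00246932.
η_Y = (∂Q/∂Y)·(Y/Q) = 0.00246932 × (46450/423.369) = 0.271.

0.271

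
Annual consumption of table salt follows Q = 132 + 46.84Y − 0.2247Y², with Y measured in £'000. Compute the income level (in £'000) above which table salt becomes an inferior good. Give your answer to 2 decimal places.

dQ/dY = 46.84 − 0.4494Y.
The good is inferior where dQ/dY < 0. Setting dQ/dY = 0 gives Y = 46.84 / 0.4494 = 104.23.

104.23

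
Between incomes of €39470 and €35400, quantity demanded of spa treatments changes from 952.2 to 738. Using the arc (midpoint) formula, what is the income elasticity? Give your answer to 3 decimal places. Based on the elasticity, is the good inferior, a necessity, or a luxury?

ΔQ = 738 − 952.2 = -214.2; midpoint Q̄ = (952.2 + 738)/2 = 845.1.
ΔI = 35400 − 39470 = -4070; midpoint Ī = (39470 + 35400)/2 = 37435.
η = (ΔQ/Q̄) ÷ (ΔI/Ī) = (-214.2/845.1) ÷ (-4070/37435) = 2.331.
η > 1 ⇒ luxury.

2.331 (luxury)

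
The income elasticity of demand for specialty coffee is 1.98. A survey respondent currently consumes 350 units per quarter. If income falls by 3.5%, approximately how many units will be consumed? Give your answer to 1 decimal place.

%ΔQ ≈ η × %ΔI = 1.98 × (-3.5%) = -6.93%.
New Q ≈ 350 × (1 − 0.0693) = 325.7.

325.7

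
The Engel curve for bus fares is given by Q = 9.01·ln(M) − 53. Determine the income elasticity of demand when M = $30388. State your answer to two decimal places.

0.23

At M = 30388: Q = 39.999.
dQ/dM = 9.01/M = 0.000296499 at this income.
η = (dQ/dM)·(M/Q) = 0.000296499 × (30388/39.999) = 0.23.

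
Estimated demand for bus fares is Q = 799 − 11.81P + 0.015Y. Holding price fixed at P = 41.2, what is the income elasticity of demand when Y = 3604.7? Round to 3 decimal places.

0.148

At P = 41.2, Y = 3604.7: Q = 366.498.
Holding P constant, ∂Q/∂Y = 0.015.
η_Y = (∂Q/∂Y)·(Y/Q) = 0.015 × (3604.7/366.498) = 0.148.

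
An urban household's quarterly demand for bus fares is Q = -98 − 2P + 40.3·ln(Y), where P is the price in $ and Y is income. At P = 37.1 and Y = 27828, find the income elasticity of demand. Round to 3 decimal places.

0.168

At P = 37.1, Y = 27828: Q = 240.222.
Holding P constant, ∂Q/∂Y = 40.3/Y = 0.00144818.
η_Y = (∂Q/∂Y)·(Y/Q) = 0.00144818 × (27828/240.222) = 0.168.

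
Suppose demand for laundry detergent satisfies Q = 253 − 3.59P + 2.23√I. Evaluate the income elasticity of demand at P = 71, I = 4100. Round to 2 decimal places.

At P = 71, I = 4100: Q = 140.900.
Holding P constant, ∂Q/∂I = 2.23/(2√I) = 0.0174134.
η_I = (∂Q/∂I)·(I/Q) = 0.0174134 × (4100/140.900) = 0.51.

0.51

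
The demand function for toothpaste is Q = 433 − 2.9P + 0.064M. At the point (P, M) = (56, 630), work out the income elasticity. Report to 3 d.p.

At P = 56, M = 630: Q = 310.920.
Holding P constant, ∂Q/∂M = 0.064.
η_M = (∂Q/∂M)·(M/Q) = 0.064 × (630/310.920) = 0.130.

0.130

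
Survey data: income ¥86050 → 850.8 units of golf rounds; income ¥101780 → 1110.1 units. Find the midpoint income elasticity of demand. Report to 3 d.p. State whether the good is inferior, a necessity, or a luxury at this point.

ΔQ = 1110.1 − 850.8 = 259.3; midpoint Q̄ = (850.8 + 1110.1)/2 = 980.45.
ΔI = 101780 − 86050 = 15730; midpoint Ī = (86050 + 101780)/2 = 93915.
η = (ΔQ/Q̄) ÷ (ΔI/Ī) = (259.3/980.45) ÷ (15730/93915) = 1.579.
η > 1 ⇒ luxury.

1.579 (luxury)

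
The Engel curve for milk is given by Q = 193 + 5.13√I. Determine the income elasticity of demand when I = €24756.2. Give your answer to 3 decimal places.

At I = 24756.2: Q = 1000.159.
dQ/dI = 5.13/(2√I) = 0.0163022 at this income.
η = (dQ/dI)·(I/Q) = 0.0163022 × (24756.2/1000.159) = 0.404.

0.404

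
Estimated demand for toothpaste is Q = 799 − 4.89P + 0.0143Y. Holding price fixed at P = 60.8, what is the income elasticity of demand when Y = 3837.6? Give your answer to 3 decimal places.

At P = 60.8, Y = 3837.6: Q = 556.566.
Holding P constant, ∂Q/∂Y = 0.0143.
η_Y = (∂Q/∂Y)·(Y/Q) = 0.0143 × (3837.6/556.566) = 0.099.

0.099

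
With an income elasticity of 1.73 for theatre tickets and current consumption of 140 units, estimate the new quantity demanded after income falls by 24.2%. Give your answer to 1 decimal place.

%ΔQ ≈ η × %ΔI = 1.73 × (-24.2%) = -41.866%.
New Q ≈ 140 × (1 − 0.41866) = 81.4.

81.4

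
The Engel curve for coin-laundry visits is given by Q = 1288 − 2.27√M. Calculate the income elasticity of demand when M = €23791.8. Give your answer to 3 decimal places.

At M = 23791.8: Q = 937.862.
dQ/dM = -2.27/(2√M) = -0.00735838 at this income.
η = (dQ/dM)·(M/Q) = -0.00735838 × (23791.8/937.862) = -0.187.

-0.187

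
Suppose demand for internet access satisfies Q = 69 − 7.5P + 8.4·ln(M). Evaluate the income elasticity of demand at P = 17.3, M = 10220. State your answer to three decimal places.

0.500

At P = 17.3, M = 10220: Q = 16.800.
Holding P constant, ∂Q/∂M = 8.4/M = 0.000821918.
η_M = (∂Q/∂M)·(M/Q) = 0.000821918 × (10220/16.800) = 0.500.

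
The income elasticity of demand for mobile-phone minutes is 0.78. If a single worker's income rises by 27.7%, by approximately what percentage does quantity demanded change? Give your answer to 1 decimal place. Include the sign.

21.6%

%ΔQ ≈ η × %ΔI = 0.78 × 27.7% = 21.6%.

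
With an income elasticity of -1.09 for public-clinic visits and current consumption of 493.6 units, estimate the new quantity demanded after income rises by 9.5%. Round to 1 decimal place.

%ΔQ ≈ η × %ΔI = -1.09 × 9.5% = -10.355%.
New Q ≈ 493.6 × (1 − 0.10355) = 442.5.

442.5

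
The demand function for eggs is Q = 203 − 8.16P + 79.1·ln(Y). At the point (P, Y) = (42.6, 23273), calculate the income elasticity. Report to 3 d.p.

0.122

At P = 42.6, Y = 23273: Q = 650.738.
Holding P constant, ∂Q/∂Y = 79.1/Y = 0.00339879.
η_Y = (∂Q/∂Y)·(Y/Q) = 0.00339879 × (23273/650.738) = 0.122.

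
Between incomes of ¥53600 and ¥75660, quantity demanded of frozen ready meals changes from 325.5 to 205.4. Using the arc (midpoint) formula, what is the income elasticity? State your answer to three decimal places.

-1.326

ΔQ = 205.4 − 325.5 = -120.1; midpoint Q̄ = (325.5 + 205.4)/2 = 265.45.
ΔI = 75660 − 53600 = 22060; midpoint Ī = (53600 + 75660)/2 = 64630.
η = (ΔQ/Q̄) ÷ (ΔI/Ī) = (-120.1/265.45) ÷ (22060/64630) = -1.326.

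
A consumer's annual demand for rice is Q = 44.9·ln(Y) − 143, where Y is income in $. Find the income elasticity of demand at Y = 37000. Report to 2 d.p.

At Y = 37000: Q = 329.288.
dQ/dY = 44.9/Y = 0.00121351 at this income.
η = (dQ/dY)·(Y/Q) = 0.00121351 × (37000/329.288) = 0.14.

0.14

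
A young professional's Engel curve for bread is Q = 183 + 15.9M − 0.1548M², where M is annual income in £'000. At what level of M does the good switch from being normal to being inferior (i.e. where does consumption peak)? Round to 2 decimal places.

51.36

dQ/dM = 15.9 − 0.3096M.
The good is inferior where dQ/dM < 0. Setting dQ/dM = 0 gives M = 15.9 / 0.3096 = 51.36.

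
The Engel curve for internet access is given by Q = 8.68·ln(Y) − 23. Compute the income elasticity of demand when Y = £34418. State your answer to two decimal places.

At Y = 34418: Q = 67.674.
dQ/dY = 8.68/Y = 0.000252194 at this income.
η = (dQ/dY)·(Y/Q) = 0.000252194 × (34418/67.674) = 0.13.

0.13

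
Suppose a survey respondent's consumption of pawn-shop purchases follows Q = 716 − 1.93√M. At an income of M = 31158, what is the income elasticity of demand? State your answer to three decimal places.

-0.454

At M = 31158: Q = 375.324.
dQ/dM = -1.93/(2√M) = -0.00546692 at this income.
η = (dQ/dM)·(M/Q) = -0.00546692 × (31158/375.324) = -0.454.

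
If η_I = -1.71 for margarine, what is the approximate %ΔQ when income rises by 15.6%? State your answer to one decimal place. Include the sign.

-26.7%

%ΔQ ≈ η × %ΔI = -1.71 × 15.6% = -26.7%.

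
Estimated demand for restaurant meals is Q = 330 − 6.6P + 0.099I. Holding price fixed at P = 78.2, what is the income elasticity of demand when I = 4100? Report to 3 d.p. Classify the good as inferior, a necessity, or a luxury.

1.847 (luxury)

At P = 78.2, I = 4100: Q = 219.780.
Holding P constant, ∂Q/∂I = 0.099.
η_I = (∂Q/∂I)·(I/Q) = 0.099 × (4100/219.780) = 1.847.
Since η > 1, this is a luxury.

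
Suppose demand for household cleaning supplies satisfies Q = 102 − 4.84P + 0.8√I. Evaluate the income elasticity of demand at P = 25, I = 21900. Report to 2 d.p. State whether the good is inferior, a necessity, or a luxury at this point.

At P = 25, I = 21900: Q = 99.389.
Holding P constant, ∂Q/∂I = 0.8/(2√I) = 0.00270295.
η_I = (∂Q/∂I)·(I/Q) = 0.00270295 × (21900/99.389) = 0.60.
Since 0 < η < 1, this is a necessity.

0.60 (necessity)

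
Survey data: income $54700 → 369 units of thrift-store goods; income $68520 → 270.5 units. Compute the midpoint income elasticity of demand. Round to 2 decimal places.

-1.37

ΔQ = 270.5 − 369 = -98.5; midpoint Q̄ = (369 + 270.5)/2 = 319.75.
ΔI = 68520 − 54700 = 13820; midpoint Ī = (54700 + 68520)/2 = 61610.
η = (ΔQ/Q̄) ÷ (ΔI/Ī) = (-98.5/319.75) ÷ (13820/61610) = -1.37.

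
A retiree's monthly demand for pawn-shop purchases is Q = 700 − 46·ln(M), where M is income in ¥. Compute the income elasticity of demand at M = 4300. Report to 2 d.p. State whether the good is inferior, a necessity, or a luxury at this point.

-0.15 (inferior good)

At M = 4300: Q = 315.147.
dQ/dM = -46/M = -0.0106977 at this income.
η = (dQ/dM)·(M/Q) = -0.0106977 × (4300/315.147) = -0.15.
Since η < 0, the good is an inferior good.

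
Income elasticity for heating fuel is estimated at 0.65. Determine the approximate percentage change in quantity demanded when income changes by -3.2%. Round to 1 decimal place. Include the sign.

%ΔQ ≈ η × %ΔI = 0.65 × (-3.2%) = -2.1%.

-2.1%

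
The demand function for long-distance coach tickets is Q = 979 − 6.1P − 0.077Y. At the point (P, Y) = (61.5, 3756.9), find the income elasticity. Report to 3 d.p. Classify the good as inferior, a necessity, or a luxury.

-0.920 (inferior good)

At P = 61.5, Y = 3756.9: Q = 314.569.
Holding P constant, ∂Q/∂Y = −0.077.
η_Y = (∂Q/∂Y)·(Y/Q) = -0.077 × (3756.9/314.569) = -0.920.
Since η < 0, this is an inferior good.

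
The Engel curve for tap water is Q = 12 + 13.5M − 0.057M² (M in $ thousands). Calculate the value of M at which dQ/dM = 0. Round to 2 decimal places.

dQ/dM = 13.5 − 0.114M.
The good is inferior where dQ/dM < 0. Setting dQ/dM = 0 gives M = 13.5 / 0.114 = 118.42.

118.42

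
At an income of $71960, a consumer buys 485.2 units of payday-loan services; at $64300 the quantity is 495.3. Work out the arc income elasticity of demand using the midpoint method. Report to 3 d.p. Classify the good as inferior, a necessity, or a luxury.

ΔQ = 495.3 − 485.2 = 10.1; midpoint Q̄ = (485.2 + 495.3)/2 = 490.25.
ΔI = 64300 − 71960 = -7660; midpoint Ī = (71960 + 64300)/2 = 68130.
η = (ΔQ/Q̄) ÷ (ΔI/Ī) = (10.1/490.25) ÷ (-7660/68130) = -0.183.
η < 0 ⇒ inferior good.

-0.183 (inferior good)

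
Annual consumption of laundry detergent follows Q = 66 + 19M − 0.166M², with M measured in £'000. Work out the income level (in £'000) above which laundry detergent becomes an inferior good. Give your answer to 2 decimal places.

57.23

dQ/dM = 19 − 0.332M.
The good is inferior where dQ/dM < 0. Setting dQ/dM = 0 gives M = 19 / 0.332 = 57.23.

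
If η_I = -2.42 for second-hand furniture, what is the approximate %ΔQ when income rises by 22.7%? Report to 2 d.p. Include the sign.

%ΔQ ≈ η × %ΔI = -2.42 × 22.7% = -54.93%.

-54.93%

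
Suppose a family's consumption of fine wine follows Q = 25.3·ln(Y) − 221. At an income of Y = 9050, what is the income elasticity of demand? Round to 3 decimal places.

2.664

At Y = 9050: Q = 9.496.
dQ/dY = 25.3/Y = 0.00279558 at this income.
η = (dQ/dY)·(Y/Q) = 0.00279558 × (9050/9.496) = 2.664.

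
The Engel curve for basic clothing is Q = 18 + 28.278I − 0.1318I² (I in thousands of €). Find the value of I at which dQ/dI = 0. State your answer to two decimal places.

dQ/dI = 28.278 − 0.2636I.
The good is inferior where dQ/dI < 0. Setting dQ/dI = 0 gives I = 28.278 / 0.2636 = 107.28.

107.28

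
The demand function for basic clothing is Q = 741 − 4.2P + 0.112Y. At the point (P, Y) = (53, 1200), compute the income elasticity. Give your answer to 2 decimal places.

0.21

At P = 53, Y = 1200: Q = 652.800.
Holding P constant, ∂Q/∂Y = 0.112.
η_Y = (∂Q/∂Y)·(Y/Q) = 0.112 × (1200/652.800) = 0.21.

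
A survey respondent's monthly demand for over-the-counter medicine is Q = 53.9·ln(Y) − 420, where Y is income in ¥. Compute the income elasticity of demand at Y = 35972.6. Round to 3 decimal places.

At Y = 35972.6: Q = 145.439.
dQ/dY = 53.9/Y = 0.00149836 at this income.
η = (dQ/dY)·(Y/Q) = 0.00149836 × (35972.6/145.439) = 0.371.

0.371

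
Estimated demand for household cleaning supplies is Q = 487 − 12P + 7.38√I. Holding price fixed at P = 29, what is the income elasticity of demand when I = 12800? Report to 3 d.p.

At P = 29, I = 12800: Q = 973.952.
Holding P constant, ∂Q/∂I = 7.38/(2√I) = 0.0326153.
η_I = (∂Q/∂I)·(I/Q) = 0.0326153 × (12800/973.952) = 0.429.

0.429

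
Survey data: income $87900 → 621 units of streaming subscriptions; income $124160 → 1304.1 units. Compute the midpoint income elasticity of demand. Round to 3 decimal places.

2.075

ΔQ = 1304.1 − 621 = 683.1; midpoint Q̄ = (621 + 1304.1)/2 = 962.55.
ΔI = 124160 − 87900 = 36260; midpoint Ī = (87900 + 124160)/2 = 106030.
η = (ΔQ/Q̄) ÷ (ΔI/Ī) = (683.1/962.55) ÷ (36260/106030) = 2.075.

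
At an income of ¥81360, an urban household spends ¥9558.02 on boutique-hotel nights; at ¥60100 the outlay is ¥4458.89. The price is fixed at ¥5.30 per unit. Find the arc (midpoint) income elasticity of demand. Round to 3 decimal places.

With a constant price, Q₁ = 9558.02/5.30 = 1803.400 and Q₂ = 4458.89/5.30 = 841.300 (equivalently, work directly with expenditure since P cancels).
Midpoint %ΔQ = (4458.89 − 9558.02)/7008.46 = -0.72757; midpoint %ΔI = (60100 − 81360)/70730 = -0.30058.
η = -0.72757 / -0.30058 = 2.421.

2.421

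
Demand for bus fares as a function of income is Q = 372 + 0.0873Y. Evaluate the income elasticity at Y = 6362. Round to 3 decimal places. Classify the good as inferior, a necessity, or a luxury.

0.599 (necessity)

At Y = 6362: Q = 927.403.
dQ/dY = 0.0873.
η = (dQ/dY)·(Y/Q) = 0.0873 × (6362/927.403) = 0.599.
Since 0 < η < 1, the good is a necessity.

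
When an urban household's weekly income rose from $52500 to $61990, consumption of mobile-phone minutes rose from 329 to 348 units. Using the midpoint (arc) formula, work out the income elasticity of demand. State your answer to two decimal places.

ΔQ = 348 − 329 = 19; midpoint Q̄ = (329 + 348)/2 = 338.5.
ΔI = 61990 − 52500 = 9490; midpoint Ī = (52500 + 61990)/2 = 57245.
η = (ΔQ/Q̄) ÷ (ΔI/Ī) = (19/338.5) ÷ (9490/57245) = 0.34.

0.34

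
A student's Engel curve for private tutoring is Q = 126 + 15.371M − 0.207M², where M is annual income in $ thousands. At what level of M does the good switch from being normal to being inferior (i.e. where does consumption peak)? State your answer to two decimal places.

37.13

dQ/dM = 15.371 − 0.414M.
The good is inferior where dQ/dM < 0. Setting dQ/dM = 0 gives M = 15.371 / 0.414 = 37.13.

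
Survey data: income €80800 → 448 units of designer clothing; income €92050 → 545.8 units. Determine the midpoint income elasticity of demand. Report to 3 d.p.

1.512

ΔQ = 545.8 − 448 = 97.8; midpoint Q̄ = (448 + 545.8)/2 = 496.9.
ΔI = 92050 − 80800 = 11250; midpoint Ī = (80800 + 92050)/2 = 86425.
η = (ΔQ/Q̄) ÷ (ΔI/Ī) = (97.8/496.9) ÷ (11250/86425) = 1.512.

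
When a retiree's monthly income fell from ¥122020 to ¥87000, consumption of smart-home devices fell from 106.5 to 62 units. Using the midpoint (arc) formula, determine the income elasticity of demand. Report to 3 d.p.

ΔQ = 62 − 106.5 = -44.5; midpoint Q̄ = (106.5 + 62)/2 = 84.25.
ΔI = 87000 − 122020 = -35020; midpoint Ī = (122020 + 87000)/2 = 104510.
η = (ΔQ/Q̄) ÷ (ΔI/Ī) = (-44.5/84.25) ÷ (-35020/104510) = 1.576.

1.576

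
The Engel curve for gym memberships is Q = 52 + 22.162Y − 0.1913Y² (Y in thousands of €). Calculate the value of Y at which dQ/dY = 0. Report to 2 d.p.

57.92

dQ/dY = 22.162 − 0.3826Y.
The good is inferior where dQ/dY < 0. Setting dQ/dY = 0 gives Y = 22.162 / 0.3826 = 57.92.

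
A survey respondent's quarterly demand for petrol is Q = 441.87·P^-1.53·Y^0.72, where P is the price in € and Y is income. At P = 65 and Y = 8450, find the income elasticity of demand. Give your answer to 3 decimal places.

0.720

For a multiplicative demand Q = A·P^α·Y^β, the income elasticity is β everywhere.
Here β = 0.72, so η = 0.720.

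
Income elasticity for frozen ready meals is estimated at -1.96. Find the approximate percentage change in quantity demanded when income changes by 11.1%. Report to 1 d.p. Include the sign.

-21.8%

%ΔQ ≈ η × %ΔI = -1.96 × 11.1% = -21.8%.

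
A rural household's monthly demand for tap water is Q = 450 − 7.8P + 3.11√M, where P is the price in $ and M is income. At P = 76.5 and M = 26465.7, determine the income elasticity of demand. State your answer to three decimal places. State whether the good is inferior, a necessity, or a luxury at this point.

0.704 (necessity)

At P = 76.5, M = 26465.7: Q = 359.244.
Holding P constant, ∂Q/∂M = 3.11/(2√M) = 0.00955848.
η_M = (∂Q/∂M)·(M/Q) = 0.00955848 × (26465.7/359.244) = 0.704.
Since 0 < η < 1, this is a necessity.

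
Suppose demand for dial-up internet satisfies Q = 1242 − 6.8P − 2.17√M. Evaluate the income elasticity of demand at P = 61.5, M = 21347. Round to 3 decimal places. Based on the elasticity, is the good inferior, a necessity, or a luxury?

-0.313 (inferior good)

At P = 61.5, M = 21347: Q = 506.750.
Holding P constant, ∂Q/∂M = -2.17/(2√M) = -0.00742611.
η_M = (∂Q/∂M)·(M/Q) = -0.00742611 × (21347/506.750) = -0.313.
Since η < 0, this is an inferior good.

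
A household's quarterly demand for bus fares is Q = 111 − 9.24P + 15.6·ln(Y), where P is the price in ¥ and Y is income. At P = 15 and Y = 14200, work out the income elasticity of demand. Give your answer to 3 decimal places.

0.128

At P = 15, Y = 14200: Q = 121.552.
Holding P constant, ∂Q/∂Y = 15.6/Y = 0.00109859.
η_Y = (∂Q/∂Y)·(Y/Q) = 0.00109859 × (14200/121.552) = 0.128.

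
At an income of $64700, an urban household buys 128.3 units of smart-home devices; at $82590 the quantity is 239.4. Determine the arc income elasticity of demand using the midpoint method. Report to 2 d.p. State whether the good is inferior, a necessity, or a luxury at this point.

ΔQ = 239.4 − 128.3 = 111.1; midpoint Q̄ = (128.3 + 239.4)/2 = 183.85.
ΔI = 82590 − 64700 = 17890; midpoint Ī = (64700 + 82590)/2 = 73645.
η = (ΔQ/Q̄) ÷ (ΔI/Ī) = (111.1/183.85) ÷ (17890/73645) = 2.49.
η > 1 ⇒ luxury.

2.49 (luxury)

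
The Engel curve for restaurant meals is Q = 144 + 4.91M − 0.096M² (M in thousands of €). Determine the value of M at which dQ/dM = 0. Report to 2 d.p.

25.57

dQ/dM = 4.91 − 0.192M.
The good is inferior where dQ/dM < 0. Setting dQ/dM = 0 gives M = 4.91 / 0.192 = 25.57.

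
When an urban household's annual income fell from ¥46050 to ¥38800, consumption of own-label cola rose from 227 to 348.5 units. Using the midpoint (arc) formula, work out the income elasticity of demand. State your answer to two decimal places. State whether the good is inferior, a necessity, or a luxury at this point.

ΔQ = 348.5 − 227 = 121.5; midpoint Q̄ = (227 + 348.5)/2 = 287.75.
ΔI = 38800 − 46050 = -7250; midpoint Ī = (46050 + 38800)/2 = 42425.
η = (ΔQ/Q̄) ÷ (ΔI/Ī) = (121.5/287.75) ÷ (-7250/42425) = -2.47.
η < 0 ⇒ inferior good.

-2.47 (inferior good)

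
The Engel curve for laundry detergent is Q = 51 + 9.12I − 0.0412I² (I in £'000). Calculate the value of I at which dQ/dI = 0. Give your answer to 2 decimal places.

dQ/dI = 9.12 − 0.0824I.
The good is inferior where dQ/dI < 0. Setting dQ/dI = 0 gives I = 9.12 / 0.0824 = 110.68.

110.68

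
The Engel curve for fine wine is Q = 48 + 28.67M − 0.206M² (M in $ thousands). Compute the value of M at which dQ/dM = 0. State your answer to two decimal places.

69.59

dQ/dM = 28.67 − 0.412M.
The good is inferior where dQ/dM < 0. Setting dQ/dM = 0 gives M = 28.67 / 0.412 = 69.59.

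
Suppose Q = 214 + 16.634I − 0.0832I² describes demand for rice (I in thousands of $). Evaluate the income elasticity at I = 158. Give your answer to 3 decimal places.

-1.994

At I = 158: Q = 765.1672.
dQ/dI = 16.634 − 0.1664I = -9.65720.
η = (dQ/dI)·(I/Q) = -9.65720 × (158/765.1672) = -1.994.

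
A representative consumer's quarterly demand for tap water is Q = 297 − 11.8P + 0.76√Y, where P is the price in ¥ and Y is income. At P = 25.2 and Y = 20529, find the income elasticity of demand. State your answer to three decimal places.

0.502

At P = 25.2, Y = 20529: Q = 108.532.
Holding P constant, ∂Q/∂Y = 0.76/(2√Y) = 0.00265216.
η_Y = (∂Q/∂Y)·(Y/Q) = 0.00265216 × (20529/108.532) = 0.502.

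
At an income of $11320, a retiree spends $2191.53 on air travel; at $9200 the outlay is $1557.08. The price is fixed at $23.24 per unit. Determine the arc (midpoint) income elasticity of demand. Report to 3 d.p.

1.638

With a constant price, Q₁ = 2191.53/23.24 = 94.300 and Q₂ = 1557.08/23.24 = 67.000 (equivalently, work directly with expenditure since P cancels).
Midpoint %ΔQ = (1557.08 − 2191.53)/1874.31 = -0.33850; midpoint %ΔI = (9200 − 11320)/10260 = -0.20663.
η = -0.33850 / -0.20663 = 1.638.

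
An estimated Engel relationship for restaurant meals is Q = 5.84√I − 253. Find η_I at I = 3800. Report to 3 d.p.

At I = 3800: Q = 107.002.
dQ/dI = 5.84/(2√I) = 0.0473687 at this income.
η = (dQ/dI)·(I/Q) = 0.0473687 × (3800/107.002) = 1.682.

1.682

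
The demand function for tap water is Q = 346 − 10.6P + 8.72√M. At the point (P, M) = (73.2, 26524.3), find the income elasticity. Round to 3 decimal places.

0.717

At P = 73.2, M = 26524.3: Q = 990.244.
Holding P constant, ∂Q/∂M = 8.72/(2√M) = 0.026771.
η_M = (∂Q/∂M)·(M/Q) = 0.026771 × (26524.3/990.244) = 0.717.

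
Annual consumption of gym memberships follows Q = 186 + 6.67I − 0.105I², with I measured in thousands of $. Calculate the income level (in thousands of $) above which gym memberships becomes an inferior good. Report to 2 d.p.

31.76

dQ/dI = 6.67 − 0.21I.
The good is inferior where dQ/dI < 0. Setting dQ/dI = 0 gives I = 6.67 / 0.21 = 31.76.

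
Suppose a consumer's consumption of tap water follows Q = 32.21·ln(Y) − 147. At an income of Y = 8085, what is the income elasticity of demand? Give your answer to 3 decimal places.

0.226

At Y = 8085: Q = 142.818.
dQ/dY = 32.21/Y = 0.00398392 at this income.
η = (dQ/dY)·(Y/Q) = 0.00398392 × (8085/142.818) = 0.226.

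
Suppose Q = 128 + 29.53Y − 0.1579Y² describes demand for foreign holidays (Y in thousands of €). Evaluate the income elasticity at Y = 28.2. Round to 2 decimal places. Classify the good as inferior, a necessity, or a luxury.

0.70 (necessity)

At Y = 28.2: Q = 835.1776.
dQ/dY = 29.53 − 0.3158Y = 20.62444.
η = (dQ/dY)·(Y/Q) = 20.62444 × (28.2/835.1776) = 0.70.
0 < η < 1 ⇒ necessity.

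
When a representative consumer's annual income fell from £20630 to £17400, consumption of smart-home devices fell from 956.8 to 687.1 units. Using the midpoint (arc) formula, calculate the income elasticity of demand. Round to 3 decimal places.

1.932

ΔQ = 687.1 − 956.8 = -269.7; midpoint Q̄ = (956.8 + 687.1)/2 = 821.95.
ΔI = 17400 − 20630 = -3230; midpoint Ī = (20630 + 17400)/2 = 19015.
η = (ΔQ/Q̄) ÷ (ΔI/Ī) = (-269.7/821.95) ÷ (-3230/19015) = 1.932.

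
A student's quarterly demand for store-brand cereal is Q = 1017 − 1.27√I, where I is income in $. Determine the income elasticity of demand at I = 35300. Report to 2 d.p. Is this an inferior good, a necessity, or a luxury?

-0.15 (inferior good)

At I = 35300: Q = 778.389.
dQ/dI = -1.27/(2√I) = -0.00337976 at this income.
η = (dQ/dI)·(I/Q) = -0.00337976 × (35300/778.389) = -0.15.
Since η < 0, the good is an inferior good.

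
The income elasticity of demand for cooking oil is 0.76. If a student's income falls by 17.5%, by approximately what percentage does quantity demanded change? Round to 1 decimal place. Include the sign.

-13.3%

%ΔQ ≈ η × %ΔI = 0.76 × (-17.5%) = -13.3%.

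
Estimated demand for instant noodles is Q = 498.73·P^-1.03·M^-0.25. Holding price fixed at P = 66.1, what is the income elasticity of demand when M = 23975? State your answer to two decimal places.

For a multiplicative demand Q = A·P^α·M^β, the income elasticity is β everywhere.
Here β = -0.25, so η = -0.25.

-0.25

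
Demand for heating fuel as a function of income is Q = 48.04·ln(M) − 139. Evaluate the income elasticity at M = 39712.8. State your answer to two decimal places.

At M = 39712.8: Q = 369.716.
dQ/dM = 48.04/M = 0.00120969 at this income.
η = (dQ/dM)·(M/Q) = 0.00120969 × (39712.8/369.716) = 0.13.

0.13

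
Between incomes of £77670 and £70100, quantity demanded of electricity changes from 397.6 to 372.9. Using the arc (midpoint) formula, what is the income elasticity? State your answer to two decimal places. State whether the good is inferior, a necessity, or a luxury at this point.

0.63 (necessity)

ΔQ = 372.9 − 397.6 = -24.7; midpoint Q̄ = (397.6 + 372.9)/2 = 385.25.
ΔI = 70100 − 77670 = -7570; midpoint Ī = (77670 + 70100)/2 = 73885.
η = (ΔQ/Q̄) ÷ (ΔI/Ī) = (-24.7/385.25) ÷ (-7570/73885) = 0.63.
0 < η < 1 ⇒ necessity.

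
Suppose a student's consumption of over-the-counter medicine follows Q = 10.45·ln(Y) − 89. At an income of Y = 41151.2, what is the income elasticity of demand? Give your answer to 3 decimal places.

0.474

At Y = 41151.2: Q = 22.031.
dQ/dY = 10.45/Y = 0.000253942 at this income.
η = (dQ/dY)·(Y/Q) = 0.000253942 × (41151.2/22.031) = 0.474.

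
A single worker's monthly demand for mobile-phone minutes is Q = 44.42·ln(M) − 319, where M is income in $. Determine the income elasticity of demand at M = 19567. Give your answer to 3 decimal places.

0.370

At M = 19567: Q = 119.941.
dQ/dM = 44.42/M = 0.00227015 at this income.
η = (dQ/dM)·(M/Q) = 0.00227015 × (19567/119.941) = 0.370.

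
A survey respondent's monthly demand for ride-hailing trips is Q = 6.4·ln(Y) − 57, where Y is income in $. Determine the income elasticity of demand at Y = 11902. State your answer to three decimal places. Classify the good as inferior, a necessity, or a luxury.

At Y = 11902: Q = 3.061.
dQ/dY = 6.4/Y = 0.000537725 at this income.
η = (dQ/dY)·(Y/Q) = 0.000537725 × (11902/3.061) = 2.091.
Since η > 1, the good is a luxury.

2.091 (luxury)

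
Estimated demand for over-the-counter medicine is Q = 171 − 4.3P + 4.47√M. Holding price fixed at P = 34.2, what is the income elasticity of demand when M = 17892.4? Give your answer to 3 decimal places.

At P = 34.2, M = 17892.4: Q = 621.858.
Holding P constant, ∂Q/∂M = 4.47/(2√M) = 0.0167087.
η_M = (∂Q/∂M)·(M/Q) = 0.0167087 × (17892.4/621.858) = 0.481.

0.481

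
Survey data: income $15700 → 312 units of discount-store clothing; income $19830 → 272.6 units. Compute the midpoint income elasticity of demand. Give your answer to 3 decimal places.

ΔQ = 272.6 − 312 = -39.4; midpoint Q̄ = (312 + 272.6)/2 = 292.3.
ΔI = 19830 − 15700 = 4130; midpoint Ī = (15700 + 19830)/2 = 17765.
η = (ΔQ/Q̄) ÷ (ΔI/Ī) = (-39.4/292.3) ÷ (4130/17765) = -0.580.

-0.580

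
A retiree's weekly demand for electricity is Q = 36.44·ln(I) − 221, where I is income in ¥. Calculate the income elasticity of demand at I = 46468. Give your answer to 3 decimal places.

0.214

At I = 46468: Q = 170.603.
dQ/dI = 36.44/I = 0.000784196 at this income.
η = (dQ/dI)·(I/Q) = 0.000784196 × (46468/170.603) = 0.214.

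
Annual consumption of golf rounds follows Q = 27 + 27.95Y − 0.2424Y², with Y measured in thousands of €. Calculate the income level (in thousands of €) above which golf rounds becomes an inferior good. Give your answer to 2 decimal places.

57.65

dQ/dY = 27.95 − 0.4848Y.
The good is inferior where dQ/dY < 0. Setting dQ/dY = 0 gives Y = 27.95 / 0.4848 = 57.65.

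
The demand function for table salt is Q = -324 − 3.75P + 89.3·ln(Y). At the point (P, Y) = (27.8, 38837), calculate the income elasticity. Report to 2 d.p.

0.17

At P = 27.8, Y = 38837: Q = 515.395.
Holding P constant, ∂Q/∂Y = 89.3/Y = 0.00229935.
η_Y = (∂Q/∂Y)·(Y/Q) = 0.00229935 × (38837/515.395) = 0.17.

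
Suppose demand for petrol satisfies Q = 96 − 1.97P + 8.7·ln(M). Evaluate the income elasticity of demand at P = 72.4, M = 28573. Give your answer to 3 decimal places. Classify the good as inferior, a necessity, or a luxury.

0.204 (necessity)

At P = 72.4, M = 28573: Q = 42.636.
Holding P constant, ∂Q/∂M = 8.7/M = 0.000304483.
η_M = (∂Q/∂M)·(M/Q) = 0.000304483 × (28573/42.636) = 0.204.
Since 0 < η < 1, this is a necessity.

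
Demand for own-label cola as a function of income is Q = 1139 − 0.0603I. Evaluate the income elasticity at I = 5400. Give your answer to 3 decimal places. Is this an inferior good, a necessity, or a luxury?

At I = 5400: Q = 813.380.
dQ/dI = −0.0603.
η = (dQ/dI)·(I/Q) = -0.0603 × (5400/813.380) = -0.400.
Since η < 0, the good is an inferior good.

-0.400 (inferior good)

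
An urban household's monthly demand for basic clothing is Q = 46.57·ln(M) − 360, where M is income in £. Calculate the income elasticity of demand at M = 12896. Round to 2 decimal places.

0.58

At M = 12896: Q = 80.770.
dQ/dM = 46.57/M = 0.0036112 at this income.
η = (dQ/dM)·(M/Q) = 0.0036112 × (12896/80.770) = 0.58.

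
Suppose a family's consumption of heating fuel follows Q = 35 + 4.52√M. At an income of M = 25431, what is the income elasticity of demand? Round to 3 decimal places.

At M = 25431: Q = 755.809.
dQ/dM = 4.52/(2√M) = 0.0141719 at this income.
η = (dQ/dM)·(M/Q) = 0.0141719 × (25431/755.809) = 0.477.

0.477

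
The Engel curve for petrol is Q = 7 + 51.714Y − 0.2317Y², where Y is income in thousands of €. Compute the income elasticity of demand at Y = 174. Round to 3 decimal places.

-2.528

At Y = 174: Q = 1990.2868.
dQ/dY = 51.714 − 0.4634Y = -28.91760.
η = (dQ/dY)·(Y/Q) = -28.91760 × (174/1990.2868) = -2.528.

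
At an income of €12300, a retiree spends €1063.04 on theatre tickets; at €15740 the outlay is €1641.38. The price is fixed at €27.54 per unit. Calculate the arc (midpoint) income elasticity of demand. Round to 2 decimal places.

1.74

With a constant price, Q₁ = 1063.04/27.54 = 38.600 and Q₂ = 1641.38/27.54 = 59.600 (equivalently, work directly with expenditure since P cancels).
Midpoint %ΔQ = (1641.38 − 1063.04)/1352.21 = 0.42770; midpoint %ΔI = (15740 − 12300)/14020 = 0.24536.
η = 0.42770 / 0.24536 = 1.74.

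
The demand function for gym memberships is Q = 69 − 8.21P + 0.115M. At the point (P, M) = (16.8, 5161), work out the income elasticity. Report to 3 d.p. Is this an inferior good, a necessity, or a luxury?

At P = 16.8, M = 5161: Q = 524.587.
Holding P constant, ∂Q/∂M = 0.115.
η_M = (∂Q/∂M)·(M/Q) = 0.115 × (5161/524.587) = 1.131.
Since η > 1, this is a luxury.

1.131 (luxury)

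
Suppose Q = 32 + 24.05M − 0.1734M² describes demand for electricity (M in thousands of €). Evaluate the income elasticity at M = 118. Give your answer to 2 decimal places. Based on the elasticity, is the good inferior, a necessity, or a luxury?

-4.37 (inferior good)

At M = 118: Q = 455.4784.
dQ/dM = 24.05 − 0.3468M = -16.87240.
η = (dQ/dM)·(M/Q) = -16.87240 × (118/455.4784) = -4.37.
η < 0 ⇒ inferior good.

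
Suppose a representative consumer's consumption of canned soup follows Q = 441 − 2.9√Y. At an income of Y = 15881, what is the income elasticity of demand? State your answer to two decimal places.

At Y = 15881: Q = 75.542.
dQ/dY = -2.9/(2√Y) = -0.0115061 at this income.
η = (dQ/dY)·(Y/Q) = -0.0115061 × (15881/75.542) = -2.42.

-2.42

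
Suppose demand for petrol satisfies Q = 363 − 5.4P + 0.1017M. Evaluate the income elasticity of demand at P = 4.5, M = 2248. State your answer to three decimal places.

At P = 4.5, M = 2248: Q = 567.322.
Holding P constant, ∂Q/∂M = 0.1017.
η_M = (∂Q/∂M)·(M/Q) = 0.1017 × (2248/567.322) = 0.403.

0.403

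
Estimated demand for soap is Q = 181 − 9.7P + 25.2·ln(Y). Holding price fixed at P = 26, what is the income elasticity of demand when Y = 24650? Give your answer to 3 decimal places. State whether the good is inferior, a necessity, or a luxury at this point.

At P = 26, Y = 24650: Q = 183.636.
Holding P constant, ∂Q/∂Y = 25.2/Y = 0.00102231.
η_Y = (∂Q/∂Y)·(Y/Q) = 0.00102231 × (24650/183.636) = 0.137.
Since 0 < η < 1, this is a necessity.

0.137 (necessity)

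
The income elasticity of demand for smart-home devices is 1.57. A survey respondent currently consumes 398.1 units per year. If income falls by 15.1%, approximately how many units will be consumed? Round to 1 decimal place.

%ΔQ ≈ η × %ΔI = 1.57 × (-15.1%) = -23.707%.
New Q ≈ 398.1 × (1 − 0.23707) = 303.7.

303.7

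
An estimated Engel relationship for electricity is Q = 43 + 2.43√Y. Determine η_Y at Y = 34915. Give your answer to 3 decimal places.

0.457

At Y = 34915: Q = 497.059.
dQ/dY = 2.43/(2√Y) = 0.00650235 at this income.
η = (dQ/dY)·(Y/Q) = 0.00650235 × (34915/497.059) = 0.457.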